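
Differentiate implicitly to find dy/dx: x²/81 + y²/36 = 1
Differentiate both sides with respect to x, treating y as y(x). By the chain rule, any term containing y contributes a factor of y' = dy/dx when we differentiate it.

Move every term to one side and write the relation as F(x, y) = 0. Term by term,
  d/dx[x^2/81] = 2x/81
  d/dx[y^2/36] = y·y'/18
  d/dx[-1] = 0

The pieces without y' make up ∂F/∂x and the coefficient of y' is ∂F/∂y:
  ∂F/∂x = 2x/81,
  ∂F/∂y = y/18.

Since d/dx[F] = ∂F/∂x + (∂F/∂y)·y' = 0, solve for y':
  (∂F/∂y)·y' = -∂F/∂x
  dy/dx = -(∂F/∂x)/(∂F/∂y) = -(2x/81)/(y/18) = -4x/(9y)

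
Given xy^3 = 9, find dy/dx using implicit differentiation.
Differentiate the relation implicitly: treat y = y(x) and apply the chain rule, so every y-derivative picks up a y' = dy/dx factor.

With everything moved to the left-hand side, differentiate term by term:
  d/dx[xy^3] = 3xy^2·y' + y^3
  d/dx[-9] = 0

Separating the contributions that come from x directly and those that come through y:
  without y':      y^3
  multiplying y':  3xy^2

so (y^3) + (3xy^2)·y' = 0, and therefore
  dy/dx = -(y^3)/(3xy^2) = -y/(3x)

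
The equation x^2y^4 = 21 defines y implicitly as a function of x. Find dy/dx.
Differentiate both sides with respect to x, treating y as y(x). By the chain rule, any term containing y contributes a factor of y' = dy/dx when we differentiate it.

Move every term to one side and write the relation as F(x, y) = 0. Term by term,
  d/dx[x^2y^4] = 4x^2y^3·y' + 2xy^4
  d/dx[-21] = 0

The pieces without y' make up ∂F/∂x and the coefficient of y' is ∂F/∂y:
  ∂F/∂x = 2xy^4,
  ∂F/∂y = 4x^2y^3.

Since d/dx[F] = ∂F/∂x + (∂F/∂y)·y' = 0, solve for y':
  (∂F/∂y)·y' = -∂F/∂x
  dy/dx = -(∂F/∂x)/(∂F/∂y) = -(2xy^4)/(4x^2y^3) = -y/(2x)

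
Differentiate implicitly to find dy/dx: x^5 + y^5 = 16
Differentiate both sides with respect to x, treating y as y(x). By the chain rule, any term containing y contributes a factor of y' = dy/dx when we differentiate it.

Move every term to one side and write the relation as F(x, y) = 0. Term by term,
  d/dx[x^5] = 5x^4
  d/dx[y^5] = 5y^4·y'
  d/dx[-16] = 0

The pieces without y' make up ∂F/∂x and the coefficient of y' is ∂F/∂y:
  ∂F/∂x = 5x^4,
  ∂F/∂y = 5y^4.

Since d/dx[F] = ∂F/∂x + (∂F/∂y)·y' = 0, solve for y':
  (∂F/∂y)·y' = -∂F/∂x
  dy/dx = -(∂F/∂x)/(∂F/∂y) = -(5x^4)/(5y^4) = -x^4/y^4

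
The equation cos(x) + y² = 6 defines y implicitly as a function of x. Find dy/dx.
Differentiate the relation implicitly: treat y = y(x) and apply the chain rule, so every y-derivative picks up a y' = dy/dx factor.

With everything moved to the left-hand side, differentiate term by term:
  d/dx[y^2] = 2y·y'
  d/dx[cos(x)] = -sin(x)
  d/dx[-6] = 0

Separating the contributions that come from x directly and those that come through y:
  without y':      -sin(x)
  multiplying y':  2y

so (-sin(x)) + (2y)·y' = 0, and therefore
  dy/dx = -(-sin(x))/(2y) = sin(x)/(2y)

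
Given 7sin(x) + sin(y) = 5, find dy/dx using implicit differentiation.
Differentiate both sides with respect to x, treating y as y(x). By the chain rule, any term containing y contributes a factor of y' = dy/dx when we differentiate it.

Move every term to one side and write the relation as F(x, y) = 0. Term by term,
  d/dx[7sin(x)] = 7cos(x)
  d/dx[sin(y)] = y'·cos(y)
  d/dx[-5] = 0

The pieces without y' make up ∂F/∂x and the coefficient of y' is ∂F/∂y:
  ∂F/∂x = 7cos(x),
  ∂F/∂y = cos(y).

Since d/dx[F] = ∂F/∂x + (∂F/∂y)·y' = 0, solve for y':
  (∂F/∂y)·y' = -∂F/∂x
  dy/dx = -(∂F/∂x)/(∂F/∂y) = -(7cos(x))/(cos(y)) = -7cos(x)/cos(y)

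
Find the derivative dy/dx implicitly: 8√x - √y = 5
Differentiate the relation implicitly: treat y = y(x) and apply the chain rule, so every y-derivative picks up a y' = dy/dx factor.

With everything moved to the left-hand side, differentiate term by term:
  d/dx[8√(x)] = 4/√(x)
  d/dx[-√(y)] = -y'/(2√(y))
  d/dx[-5] = 0

Separating the contributions that come from x directly and those that come through y:
  without y':      4/√(x)
  multiplying y':  -1/(2√(y))

so (4/√(x)) + (-1/(2√(y)))·y' = 0, and therefore
  dy/dx = -(4/√(x))/(-1/(2√(y))) = 8√(y)/√(x)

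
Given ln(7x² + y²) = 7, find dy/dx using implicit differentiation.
Apply d/dx to both sides, remembering that y depends on x. Each occurrence of y therefore brings in a y' = dy/dx via the chain rule.

With F(x, y) equal to the left-hand side minus the right, differentiate F term by term:
  d/dx[ln(7x^2 + y^2)] = (14x + 2y·y')/(7x^2 + y^2)
  d/dx[-7] = 0
Adding these up, d/dx[F] = 0 becomes
  (14x/(7x^2 + y^2)) + (2y/(7x^2 + y^2))·y' = 0,
so isolating y',
  dy/dx = -(14x/(7x^2 + y^2))/(2y/(7x^2 + y^2)) = -7x/y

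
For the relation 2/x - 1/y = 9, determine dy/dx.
Apply d/dx to both sides, remembering that y depends on x. Each occurrence of y therefore brings in a y' = dy/dx via the chain rule.

With F(x, y) equal to the left-hand side minus the right, differentiate F term by term:
  d/dx[-1/y] = y'/y^2
  d/dx[2/x] = -2/x^2
  d/dx[-9] = 0
Adding these up, d/dx[F] = 0 becomes
  (-2/x^2) + (y^(-2))·y' = 0,
so isolating y',
  dy/dx = -(-2/x^2)/(y^(-2)) = 2y^2/x^2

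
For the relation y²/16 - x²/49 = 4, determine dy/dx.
Take d/dx of both sides. Since y is implicitly a function of x, the chain rule attaches a y' = dy/dx factor whenever we differentiate through y.

Set F(x, y) = (left side) − (right side), so the curve is F = 0. Differentiating each term of F:
  d/dx[-x^2/49] = -2x/49
  d/dx[y^2/16] = y·y'/8
  d/dx[-4] = 0

Collecting, the y'-free part is the partial derivative in x and the y' coefficient is the partial derivative in y:
  ∂F/∂x = -2x/49
  ∂F/∂y = y/8

so d/dx[F(x, y(x))] = ∂F/∂x + (∂F/∂y)·y' = 0. Rearranging,
  dy/dx = -(∂F/∂x)/(∂F/∂y) = -(-2x/49)/(y/8) = 16x/(49y)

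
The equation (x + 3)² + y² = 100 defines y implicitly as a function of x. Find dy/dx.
Take d/dx of both sides. Since y is implicitly a function of x, the chain rule attaches a y' = dy/dx factor whenever we differentiate through y.

Set F(x, y) = (left side) − (right side), so the curve is F = 0. Differentiating each term of F:
  d/dx[y^2] = 2y·y'
  d/dx[(x + 3)^2] = 2x + 6
  d/dx[-100] = 0

Collecting, the y'-free part is the partial derivative in x and the y' coefficient is the partial derivative in y:
  ∂F/∂x = 2x + 6
  ∂F/∂y = 2y

so d/dx[F(x, y(x))] = ∂F/∂x + (∂F/∂y)·y' = 0. Rearranging,
  dy/dx = -(∂F/∂x)/(∂F/∂y) = -(2x + 6)/(2y) = (-x - 3)/y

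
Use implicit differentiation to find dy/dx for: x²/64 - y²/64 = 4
Differentiate the relation implicitly: treat y = y(x) and apply the chain rule, so every y-derivative picks up a y' = dy/dx factor.

With everything moved to the left-hand side, differentiate term by term:
  d/dx[x^2/64] = x/32
  d/dx[-y^2/64] = -y·y'/32
  d/dx[-4] = 0

Separating the contributions that come from x directly and those that come through y:
  without y':      x/32
  multiplying y':  -y/32

so (x/32) + (-y/32)·y' = 0, and therefore
  dy/dx = -(x/32)/(-y/32) = x/y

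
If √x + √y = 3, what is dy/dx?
Apply d/dx to both sides, remembering that y depends on x. Each occurrence of y therefore brings in a y' = dy/dx via the chain rule.

With F(x, y) equal to the left-hand side minus the right, differentiate F term by term:
  d/dx[√(x)] = 1/(2√(x))
  d/dx[√(y)] = y'/(2√(y))
  d/dx[-3] = 0
Adding these up, d/dx[F] = 0 becomes
  (1/(2√(x))) + (1/(2√(y)))·y' = 0,
so isolating y',
  dy/dx = -(1/(2√(x)))/(1/(2√(y))) = -√(y)/√(x)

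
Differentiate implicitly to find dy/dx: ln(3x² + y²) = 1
Differentiate both sides with respect to x, treating y as y(x). By the chain rule, any term containing y contributes a factor of y' = dy/dx when we differentiate it.

Move every term to one side and write the relation as F(x, y) = 0. Term by term,
  d/dx[ln(3x^2 + y^2)] = (6x + 2y·y')/(3x^2 + y^2)
  d/dx[-1] = 0

The pieces without y' make up ∂F/∂x and the coefficient of y' is ∂F/∂y:
  ∂F/∂x = 6x/(3x^2 + y^2),
  ∂F/∂y = 2y/(3x^2 + y^2).

Since d/dx[F] = ∂F/∂x + (∂F/∂y)·y' = 0, solve for y':
  (∂F/∂y)·y' = -∂F/∂x
  dy/dx = -(∂F/∂x)/(∂F/∂y) = -(6x/(3x^2 + y^2))/(2y/(3x^2 + y^2)) = -3x/y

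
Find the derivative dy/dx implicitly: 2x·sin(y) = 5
Differentiate the relation implicitly: treat y = y(x) and apply the chain rule, so every y-derivative picks up a y' = dy/dx factor.

With everything moved to the left-hand side, differentiate term by term:
  d/dx[2x·sin(y)] = 2x·y'·cos(y) + 2sin(y)
  d/dx[-5] = 0

Separating the contributions that come from x directly and those that come through y:
  without y':      2sin(y)
  multiplying y':  2x·cos(y)

so (2sin(y)) + (2x·cos(y))·y' = 0, and therefore
  dy/dx = -(2sin(y))/(2x·cos(y)) = -tan(y)/x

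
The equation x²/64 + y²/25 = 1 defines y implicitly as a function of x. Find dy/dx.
Take d/dx of both sides. Since y is implicitly a function of x, the chain rule attaches a y' = dy/dx factor whenever we differentiate through y.

Set F(x, y) = (left side) − (right side), so the curve is F = 0. Differentiating each term of F:
  d/dx[x^2/64] = x/32
  d/dx[y^2/25] = 2y·y'/25
  d/dx[-1] = 0

Collecting, the y'-free part is the partial derivative in x and the y' coefficient is the partial derivative in y:
  ∂F/∂x = x/32
  ∂F/∂y = 2y/25

so d/dx[F(x, y(x))] = ∂F/∂x + (∂F/∂y)·y' = 0. Rearranging,
  dy/dx = -(∂F/∂x)/(∂F/∂y) = -(x/32)/(2y/25) = -25x/(64y)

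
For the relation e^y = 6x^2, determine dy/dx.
Take d/dx of both sides. Since y is implicitly a function of x, the chain rule attaches a y' = dy/dx factor whenever we differentiate through y.

Set F(x, y) = (left side) − (right side), so the curve is F = 0. Differentiating each term of F:
  d/dx[-6x^2] = -12x
  d/dx[e^(y)] = y'·e^(y)

Collecting, the y'-free part is the partial derivative in x and the y' coefficient is the partial derivative in y:
  ∂F/∂x = -12x
  ∂F/∂y = e^(y)

so d/dx[F(x, y(x))] = ∂F/∂x + (∂F/∂y)·y' = 0. Rearranging,
  dy/dx = -(∂F/∂x)/(∂F/∂y) = -(-12x)/(e^(y)) = 12x·e^(-y)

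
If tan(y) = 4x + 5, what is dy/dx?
Differentiate both sides with respect to x, treating y as y(x). By the chain rule, any term containing y contributes a factor of y' = dy/dx when we differentiate it.

Move every term to one side and write the relation as F(x, y) = 0. Term by term,
  d/dx[-4x] = -4
  d/dx[tan(y)] = y'(tan(y)^2 + 1)
  d/dx[-5] = 0

The pieces without y' make up ∂F/∂x and the coefficient of y' is ∂F/∂y:
  ∂F/∂x = -4,
  ∂F/∂y = tan(y)^2 + 1.

Since d/dx[F] = ∂F/∂x + (∂F/∂y)·y' = 0, solve for y':
  (∂F/∂y)·y' = -∂F/∂x
  dy/dx = -(∂F/∂x)/(∂F/∂y) = -(-4)/(tan(y)^2 + 1) = 4cos(y)^2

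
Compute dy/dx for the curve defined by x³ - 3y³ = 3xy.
Differentiate the relation implicitly: treat y = y(x) and apply the chain rule, so every y-derivative picks up a y' = dy/dx factor.

With everything moved to the left-hand side, differentiate term by term:
  d/dx[x^3] = 3x^2
  d/dx[-3xy] = -3x·y' - 3y
  d/dx[-3y^3] = -9y^2·y'

Separating the contributions that come from x directly and those that come through y:
  without y':      3x^2 - 3y
  multiplying y':  -3x - 9y^2

so (3x^2 - 3y) + (-3x - 9y^2)·y' = 0, and therefore
  dy/dx = -(3x^2 - 3y)/(-3x - 9y^2) = (x^2 - y)/(x + 3y^2)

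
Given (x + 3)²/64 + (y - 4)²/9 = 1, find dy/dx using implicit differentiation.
Take d/dx of both sides. Since y is implicitly a function of x, the chain rule attaches a y' = dy/dx factor whenever we differentiate through y.

Set F(x, y) = (left side) − (right side), so the curve is F = 0. Differentiating each term of F:
  d/dx[(x + 3)^2/64] = x/32 + 3/32
  d/dx[(y - 4)^2/9] = 2·y'(y - 4)/9
  d/dx[-1] = 0

Collecting, the y'-free part is the partial derivative in x and the y' coefficient is the partial derivative in y:
  ∂F/∂x = x/32 + 3/32
  ∂F/∂y = 2y/9 - 8/9

so d/dx[F(x, y(x))] = ∂F/∂x + (∂F/∂y)·y' = 0. Rearranging,
  dy/dx = -(∂F/∂x)/(∂F/∂y) = -(x/32 + 3/32)/(2y/9 - 8/9)
        = -((x + 3)/32)/(2(y - 4)/9) = 9(-x - 3)/(64(y - 4))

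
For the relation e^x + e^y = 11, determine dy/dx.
Take d/dx of both sides. Since y is implicitly a function of x, the chain rule attaches a y' = dy/dx factor whenever we differentiate through y.

Set F(x, y) = (left side) − (right side), so the curve is F = 0. Differentiating each term of F:
  d/dx[e^(x)] = e^(x)
  d/dx[e^(y)] = y'·e^(y)
  d/dx[-11] = 0

Collecting, the y'-free part is the partial derivative in x and the y' coefficient is the partial derivative in y:
  ∂F/∂x = e^(x)
  ∂F/∂y = e^(y)

so d/dx[F(x, y(x))] = ∂F/∂x + (∂F/∂y)·y' = 0. Rearranging,
  dy/dx = -(∂F/∂x)/(∂F/∂y) = -(e^(x))/(e^(y)) = -e^(x - y)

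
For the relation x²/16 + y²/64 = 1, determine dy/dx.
Differentiate the relation implicitly: treat y = y(x) and apply the chain rule, so every y-derivative picks up a y' = dy/dx factor.

With everything moved to the left-hand side, differentiate term by term:
  d/dx[x^2/16] = x/8
  d/dx[y^2/64] = y·y'/32
  d/dx[-1] = 0

Separating the contributions that come from x directly and those that come through y:
  without y':      x/8
  multiplying y':  y/32

so (x/8) + (y/32)·y' = 0, and therefore
  dy/dx = -(x/8)/(y/32) = -4x/y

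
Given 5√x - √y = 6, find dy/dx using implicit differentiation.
Take d/dx of both sides. Since y is implicitly a function of x, the chain rule attaches a y' = dy/dx factor whenever we differentiate through y.

Set F(x, y) = (left side) − (right side), so the curve is F = 0. Differentiating each term of F:
  d/dx[5√(x)] = 5/(2√(x))
  d/dx[-√(y)] = -y'/(2√(y))
  d/dx[-6] = 0

Collecting, the y'-free part is the partial derivative in x and the y' coefficient is the partial derivative in y:
  ∂F/∂x = 5/(2√(x))
  ∂F/∂y = -1/(2√(y))

so d/dx[F(x, y(x))] = ∂F/∂x + (∂F/∂y)·y' = 0. Rearranging,
  dy/dx = -(∂F/∂x)/(∂F/∂y) = -(5/(2√(x)))/(-1/(2√(y))) = 5√(y)/√(x)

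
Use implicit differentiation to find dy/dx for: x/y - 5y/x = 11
Differentiate both sides with respect to x, treating y as y(x). By the chain rule, any term containing y contributes a factor of y' = dy/dx when we differentiate it.

Move every term to one side and write the relation as F(x, y) = 0. Term by term,
  d/dx[x/y] = -x·y'/y^2 + 1/y
  d/dx[-5y/x] = -5·y'/x + 5y/x^2
  d/dx[-11] = 0

The pieces without y' make up ∂F/∂x and the coefficient of y' is ∂F/∂y:
  ∂F/∂x = 1/y + 5y/x^2,
  ∂F/∂y = -x/y^2 - 5/x.

Since d/dx[F] = ∂F/∂x + (∂F/∂y)·y' = 0, solve for y':
  (∂F/∂y)·y' = -∂F/∂x
  dy/dx = -(∂F/∂x)/(∂F/∂y) = -(1/y + 5y/x^2)/(-x/y^2 - 5/x)
        = -((x^2 + 5y^2)/(x^2y))/(-(x^2 + 5y^2)/(xy^2)) = y/x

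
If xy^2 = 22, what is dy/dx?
Apply d/dx to both sides, remembering that y depends on x. Each occurrence of y therefore brings in a y' = dy/dx via the chain rule.

With F(x, y) equal to the left-hand side minus the right, differentiate F term by term:
  d/dx[xy^2] = 2xy·y' + y^2
  d/dx[-22] = 0
Adding these up, d/dx[F] = 0 becomes
  (y^2) + (2xy)·y' = 0,
so isolating y',
  dy/dx = -(y^2)/(2xy) = -y/(2x)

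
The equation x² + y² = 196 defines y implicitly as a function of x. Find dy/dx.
Apply d/dx to both sides, remembering that y depends on x. Each occurrence of y therefore brings in a y' = dy/dx via the chain rule.

With F(x, y) equal to the left-hand side minus the right, differentiate F term by term:
  d/dx[x^2] = 2x
  d/dx[y^2] = 2y·y'
  d/dx[-196] = 0
Adding these up, d/dx[F] = 0 becomes
  (2x) + (2y)·y' = 0,
so isolating y',
  dy/dx = -(2x)/(2y) = -x/y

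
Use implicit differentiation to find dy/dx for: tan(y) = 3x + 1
Apply d/dx to both sides, remembering that y depends on x. Each occurrence of y therefore brings in a y' = dy/dx via the chain rule.

With F(x, y) equal to the left-hand side minus the right, differentiate F term by term:
  d/dx[-3x] = -3
  d/dx[tan(y)] = y'(tan(y)^2 + 1)
  d/dx[-1] = 0
Adding these up, d/dx[F] = 0 becomes
  (-3) + (tan(y)^2 + 1)·y' = 0,
so isolating y',
  dy/dx = -(-3)/(tan(y)^2 + 1) = 3cos(y)^2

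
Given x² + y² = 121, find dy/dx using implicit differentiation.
Differentiate the relation implicitly: treat y = y(x) and apply the chain rule, so every y-derivative picks up a y' = dy/dx factor.

With everything moved to the left-hand side, differentiate term by term:
  d/dx[x^2] = 2x
  d/dx[y^2] = 2y·y'
  d/dx[-121] = 0

Separating the contributions that come from x directly and those that come through y:
  without y':      2x
  multiplying y':  2y

so (2x) + (2y)·y' = 0, and therefore
  dy/dx = -(2x)/(2y) = -x/y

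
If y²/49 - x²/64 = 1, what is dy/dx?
Take d/dx of both sides. Since y is implicitly a function of x, the chain rule attaches a y' = dy/dx factor whenever we differentiate through y.

Set F(x, y) = (left side) − (right side), so the curve is F = 0. Differentiating each term of F:
  d/dx[-x^2/64] = -x/32
  d/dx[y^2/49] = 2y·y'/49
  d/dx[-1] = 0

Collecting, the y'-free part is the partial derivative in x and the y' coefficient is the partial derivative in y:
  ∂F/∂x = -x/32
  ∂F/∂y = 2y/49

so d/dx[F(x, y(x))] = ∂F/∂x + (∂F/∂y)·y' = 0. Rearranging,
  dy/dx = -(∂F/∂x)/(∂F/∂y) = -(-x/32)/(2y/49) = 49x/(64y)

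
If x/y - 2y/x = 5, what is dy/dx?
Take d/dx of both sides. Since y is implicitly a function of x, the chain rule attaches a y' = dy/dx factor whenever we differentiate through y.

Set F(x, y) = (left side) − (right side), so the curve is F = 0. Differentiating each term of F:
  d/dx[x/y] = -x·y'/y^2 + 1/y
  d/dx[-2y/x] = -2·y'/x + 2y/x^2
  d/dx[-5] = 0

Collecting, the y'-free part is the partial derivative in x and the y' coefficient is the partial derivative in y:
  ∂F/∂x = 1/y + 2y/x^2
  ∂F/∂y = -x/y^2 - 2/x

so d/dx[F(x, y(x))] = ∂F/∂x + (∂F/∂y)·y' = 0. Rearranging,
  dy/dx = -(∂F/∂x)/(∂F/∂y) = -(1/y + 2y/x^2)/(-x/y^2 - 2/x)
        = -((x^2 + 2y^2)/(x^2y))/(-(x^2 + 2y^2)/(xy^2)) = y/x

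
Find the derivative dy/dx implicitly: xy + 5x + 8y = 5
Apply d/dx to both sides, remembering that y depends on x. Each occurrence of y therefore brings in a y' = dy/dx via the chain rule.

With F(x, y) equal to the left-hand side minus the right, differentiate F term by term:
  d/dx[xy] = x·y' + y
  d/dx[5x] = 5
  d/dx[8y] = 8·y'
  d/dx[-5] = 0
Adding these up, d/dx[F] = 0 becomes
  (y + 5) + (x + 8)·y' = 0,
so isolating y',
  dy/dx = -(y + 5)/(x + 8) = (-y - 5)/(x + 8)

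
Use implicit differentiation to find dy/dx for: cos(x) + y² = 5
Take d/dx of both sides. Since y is implicitly a function of x, the chain rule attaches a y' = dy/dx factor whenever we differentiate through y.

Set F(x, y) = (left side) − (right side), so the curve is F = 0. Differentiating each term of F:
  d/dx[y^2] = 2y·y'
  d/dx[cos(x)] = -sin(x)
  d/dx[-5] = 0

Collecting, the y'-free part is the partial derivative in x and the y' coefficient is the partial derivative in y:
  ∂F/∂x = -sin(x)
  ∂F/∂y = 2y

so d/dx[F(x, y(x))] = ∂F/∂x + (∂F/∂y)·y' = 0. Rearranging,
  dy/dx = -(∂F/∂x)/(∂F/∂y) = -(-sin(x))/(2y) = sin(x)/(2y)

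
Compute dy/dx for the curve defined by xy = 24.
Differentiate both sides with respect to x, treating y as y(x). By the chain rule, any term containing y contributes a factor of y' = dy/dx when we differentiate it.

Move every term to one side and write the relation as F(x, y) = 0. Term by term,
  d/dx[xy] = x·y' + y
  d/dx[-24] = 0

The pieces without y' make up ∂F/∂x and the coefficient of y' is ∂F/∂y:
  ∂F/∂x = y,
  ∂F/∂y = x.

Since d/dx[F] = ∂F/∂x + (∂F/∂y)·y' = 0, solve for y':
  (∂F/∂y)·y' = -∂F/∂x
  dy/dx = -(∂F/∂x)/(∂F/∂y) = -(y)/(x) = -y/x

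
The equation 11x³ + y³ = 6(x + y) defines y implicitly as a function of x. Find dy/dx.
Take d/dx of both sides. Since y is implicitly a function of x, the chain rule attaches a y' = dy/dx factor whenever we differentiate through y.

Set F(x, y) = (left side) − (right side), so the curve is F = 0. Differentiating each term of F:
  d/dx[11x^3] = 33x^2
  d/dx[-6x] = -6
  d/dx[y^3] = 3y^2·y'
  d/dx[-6y] = -6·y'

Collecting, the y'-free part is the partial derivative in x and the y' coefficient is the partial derivative in y:
  ∂F/∂x = 33x^2 - 6
  ∂F/∂y = 3y^2 - 6

so d/dx[F(x, y(x))] = ∂F/∂x + (∂F/∂y)·y' = 0. Rearranging,
  dy/dx = -(∂F/∂x)/(∂F/∂y) = -(33x^2 - 6)/(3y^2 - 6) = (2 - 11x^2)/(y^2 - 2)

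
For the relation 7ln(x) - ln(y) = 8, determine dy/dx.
Take d/dx of both sides. Since y is implicitly a function of x, the chain rule attaches a y' = dy/dx factor whenever we differentiate through y.

Set F(x, y) = (left side) − (right side), so the curve is F = 0. Differentiating each term of F:
  d/dx[7ln(x)] = 7/x
  d/dx[-ln(y)] = -y'/y
  d/dx[-8] = 0

Collecting, the y'-free part is the partial derivative in x and the y' coefficient is the partial derivative in y:
  ∂F/∂x = 7/x
  ∂F/∂y = -1/y

so d/dx[F(x, y(x))] = ∂F/∂x + (∂F/∂y)·y' = 0. Rearranging,
  dy/dx = -(∂F/∂x)/(∂F/∂y) = -(7/x)/(-1/y) = 7y/x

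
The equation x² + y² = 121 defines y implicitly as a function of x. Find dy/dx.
Differentiate both sides with respect to x, treating y as y(x). By the chain rule, any term containing y contributes a factor of y' = dy/dx when we differentiate it.

Move every term to one side and write the relation as F(x, y) = 0. Term by term,
  d/dx[x^2] = 2x
  d/dx[y^2] = 2y·y'
  d/dx[-121] = 0

The pieces without y' make up ∂F/∂x and the coefficient of y' is ∂F/∂y:
  ∂F/∂x = 2x,
  ∂F/∂y = 2y.

Since d/dx[F] = ∂F/∂x + (∂F/∂y)·y' = 0, solve for y':
  (∂F/∂y)·y' = -∂F/∂x
  dy/dx = -(∂F/∂x)/(∂F/∂y) = -(2x)/(2y) = -x/y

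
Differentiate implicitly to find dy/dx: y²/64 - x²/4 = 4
Differentiate both sides with respect to x, treating y as y(x). By the chain rule, any term containing y contributes a factor of y' = dy/dx when we differentiate it.

Move every term to one side and write the relation as F(x, y) = 0. Term by term,
  d/dx[-x^2/4] = -x/2
  d/dx[y^2/64] = y·y'/32
  d/dx[-4] = 0

The pieces without y' make up ∂F/∂x and the coefficient of y' is ∂F/∂y:
  ∂F/∂x = -x/2,
  ∂F/∂y = y/32.

Since d/dx[F] = ∂F/∂x + (∂F/∂y)·y' = 0, solve for y':
  (∂F/∂y)·y' = -∂F/∂x
  dy/dx = -(∂F/∂x)/(∂F/∂y) = -(-x/2)/(y/32) = 16x/y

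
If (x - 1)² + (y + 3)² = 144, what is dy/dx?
Differentiate the relation implicitly: treat y = y(x) and apply the chain rule, so every y-derivative picks up a y' = dy/dx factor.

With everything moved to the left-hand side, differentiate term by term:
  d/dx[(x - 1)^2] = 2x - 2
  d/dx[(y + 3)^2] = 2·y'(y + 3)
  d/dx[-144] = 0

Separating the contributions that come from x directly and those that come through y:
  without y':      2x - 2
  multiplying y':  2y + 6

so (2x - 2) + (2y + 6)·y' = 0, and therefore
  dy/dx = -(2x - 2)/(2y + 6) = (1 - x)/(y + 3)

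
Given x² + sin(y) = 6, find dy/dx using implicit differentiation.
Differentiate the relation implicitly: treat y = y(x) and apply the chain rule, so every y-derivative picks up a y' = dy/dx factor.

With everything moved to the left-hand side, differentiate term by term:
  d/dx[x^2] = 2x
  d/dx[sin(y)] = y'·cos(y)
  d/dx[-6] = 0

Separating the contributions that come from x directly and those that come through y:
  without y':      2x
  multiplying y':  cos(y)

so (2x) + (cos(y))·y' = 0, and therefore
  dy/dx = -(2x)/(cos(y)) = -2x/cos(y)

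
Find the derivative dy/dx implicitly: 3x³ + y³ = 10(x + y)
Take d/dx of both sides. Since y is implicitly a function of x, the chain rule attaches a y' = dy/dx factor whenever we differentiate through y.

Set F(x, y) = (left side) − (right side), so the curve is F = 0. Differentiating each term of F:
  d/dx[3x^3] = 9x^2
  d/dx[-10x] = -10
  d/dx[y^3] = 3y^2·y'
  d/dx[-10y] = -10·y'

Collecting, the y'-free part is the partial derivative in x and the y' coefficient is the partial derivative in y:
  ∂F/∂x = 9x^2 - 10
  ∂F/∂y = 3y^2 - 10

so d/dx[F(x, y(x))] = ∂F/∂x + (∂F/∂y)·y' = 0. Rearranging,
  dy/dx = -(∂F/∂x)/(∂F/∂y) = -(9x^2 - 10)/(3y^2 - 10) = (10 - 9x^2)/(3y^2 - 10)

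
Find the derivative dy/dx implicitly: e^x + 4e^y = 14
Differentiate the relation implicitly: treat y = y(x) and apply the chain rule, so every y-derivative picks up a y' = dy/dx factor.

With everything moved to the left-hand side, differentiate term by term:
  d/dx[e^(x)] = e^(x)
  d/dx[4e^(y)] = 4·y'·e^(y)
  d/dx[-14] = 0

Separating the contributions that come from x directly and those that come through y:
  without y':      e^(x)
  multiplying y':  4e^(y)

so (e^(x)) + (4e^(y))·y' = 0, and therefore
  dy/dx = -(e^(x))/(4e^(y)) = -e^(x - y)/4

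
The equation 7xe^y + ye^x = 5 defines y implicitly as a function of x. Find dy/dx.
Differentiate the relation implicitly: treat y = y(x) and apply the chain rule, so every y-derivative picks up a y' = dy/dx factor.

With everything moved to the left-hand side, differentiate term by term:
  d/dx[7x·e^(y)] = 7x·y'·e^(y) + 7e^(y)
  d/dx[y·e^(x)] = y·e^(x) + y'·e^(x)
  d/dx[-5] = 0

Separating the contributions that come from x directly and those that come through y:
  without y':      y·e^(x) + 7e^(y)
  multiplying y':  7x·e^(y) + e^(x)

so (y·e^(x) + 7e^(y)) + (7x·e^(y) + e^(x))·y' = 0, and therefore
  dy/dx = -(y·e^(x) + 7e^(y))/(7x·e^(y) + e^(x)) = (-y·e^(x) - 7e^(y))/(7x·e^(y) + e^(x))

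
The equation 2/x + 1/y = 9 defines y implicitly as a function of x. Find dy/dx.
Take d/dx of both sides. Since y is implicitly a function of x, the chain rule attaches a y' = dy/dx factor whenever we differentiate through y.

Set F(x, y) = (left side) − (right side), so the curve is F = 0. Differentiating each term of F:
  d/dx[1/y] = -y'/y^2
  d/dx[2/x] = -2/x^2
  d/dx[-9] = 0

Collecting, the y'-free part is the partial derivative in x and the y' coefficient is the partial derivative in y:
  ∂F/∂x = -2/x^2
  ∂F/∂y = -1/y^2

so d/dx[F(x, y(x))] = ∂F/∂x + (∂F/∂y)·y' = 0. Rearranging,
  dy/dx = -(∂F/∂x)/(∂F/∂y) = -(-2/x^2)/(-1/y^2) = -2y^2/x^2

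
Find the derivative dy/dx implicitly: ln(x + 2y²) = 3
Differentiate the relation implicitly: treat y = y(x) and apply the chain rule, so every y-derivative picks up a y' = dy/dx factor.

With everything moved to the left-hand side, differentiate term by term:
  d/dx[ln(x + 2y^2)] = (4y·y' + 1)/(x + 2y^2)
  d/dx[-3] = 0

Separating the contributions that come from x directly and those that come through y:
  without y':      1/(x + 2y^2)
  multiplying y':  4y/(x + 2y^2)

so (1/(x + 2y^2)) + (4y/(x + 2y^2))·y' = 0, and therefore
  dy/dx = -(1/(x + 2y^2))/(4y/(x + 2y^2)) = -1/(4y)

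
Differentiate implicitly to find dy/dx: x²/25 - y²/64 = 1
Differentiate the relation implicitly: treat y = y(x) and apply the chain rule, so every y-derivative picks up a y' = dy/dx factor.

With everything moved to the left-hand side, differentiate term by term:
  d/dx[x^2/25] = 2x/25
  d/dx[-y^2/64] = -y·y'/32
  d/dx[-1] = 0

Separating the contributions that come from x directly and those that come through y:
  without y':      2x/25
  multiplying y':  -y/32

so (2x/25) + (-y/32)·y' = 0, and therefore
  dy/dx = -(2x/25)/(-y/32) = 64x/(25y)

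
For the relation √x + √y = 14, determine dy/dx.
Apply d/dx to both sides, remembering that y depends on x. Each occurrence of y therefore brings in a y' = dy/dx via the chain rule.

With F(x, y) equal to the left-hand side minus the right, differentiate F term by term:
  d/dx[√(x)] = 1/(2√(x))
  d/dx[√(y)] = y'/(2√(y))
  d/dx[-14] = 0
Adding these up, d/dx[F] = 0 becomes
  (1/(2√(x))) + (1/(2√(y)))·y' = 0,
so isolating y',
  dy/dx = -(1/(2√(x)))/(1/(2√(y))) = -√(y)/√(x)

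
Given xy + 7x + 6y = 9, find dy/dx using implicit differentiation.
Apply d/dx to both sides, remembering that y depends on x. Each occurrence of y therefore brings in a y' = dy/dx via the chain rule.

With F(x, y) equal to the left-hand side minus the right, differentiate F term by term:
  d/dx[xy] = x·y' + y
  d/dx[7x] = 7
  d/dx[6y] = 6·y'
  d/dx[-9] = 0
Adding these up, d/dx[F] = 0 becomes
  (y + 7) + (x + 6)·y' = 0,
so isolating y',
  dy/dx = -(y + 7)/(x + 6) = (-y - 7)/(x + 6)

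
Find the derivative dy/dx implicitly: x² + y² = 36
Differentiate both sides with respect to x, treating y as y(x). By the chain rule, any term containing y contributes a factor of y' = dy/dx when we differentiate it.

Move every term to one side and write the relation as F(x, y) = 0. Term by term,
  d/dx[x^2] = 2x
  d/dx[y^2] = 2y·y'
  d/dx[-36] = 0

The pieces without y' make up ∂F/∂x and the coefficient of y' is ∂F/∂y:
  ∂F/∂x = 2x,
  ∂F/∂y = 2y.

Since d/dx[F] = ∂F/∂x + (∂F/∂y)·y' = 0, solve for y':
  (∂F/∂y)·y' = -∂F/∂x
  dy/dx = -(∂F/∂x)/(∂F/∂y) = -(2x)/(2y) = -x/y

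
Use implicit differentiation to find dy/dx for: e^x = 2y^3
Differentiate both sides with respect to x, treating y as y(x). By the chain rule, any term containing y contributes a factor of y' = dy/dx when we differentiate it.

Move every term to one side and write the relation as F(x, y) = 0. Term by term,
  d/dx[-2y^3] = -6y^2·y'
  d/dx[e^(x)] = e^(x)

The pieces without y' make up ∂F/∂x and the coefficient of y' is ∂F/∂y:
  ∂F/∂x = e^(x),
  ∂F/∂y = -6y^2.

Since d/dx[F] = ∂F/∂x + (∂F/∂y)·y' = 0, solve for y':
  (∂F/∂y)·y' = -∂F/∂x
  dy/dx = -(∂F/∂x)/(∂F/∂y) = -(e^(x))/(-6y^2) = e^(x)/(6y^2)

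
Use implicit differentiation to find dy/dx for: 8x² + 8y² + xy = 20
Differentiate the relation implicitly: treat y = y(x) and apply the chain rule, so every y-derivative picks up a y' = dy/dx factor.

With everything moved to the left-hand side, differentiate term by term:
  d/dx[8x^2] = 16x
  d/dx[xy] = x·y' + y
  d/dx[8y^2] = 16y·y'
  d/dx[-20] = 0

Separating the contributions that come from x directly and those that come through y:
  without y':      16x + y
  multiplying y':  x + 16y

so (16x + y) + (x + 16y)·y' = 0, and therefore
  dy/dx = -(16x + y)/(x + 16y) = (-16x - y)/(x + 16y)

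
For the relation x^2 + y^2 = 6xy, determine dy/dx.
Take d/dx of both sides. Since y is implicitly a function of x, the chain rule attaches a y' = dy/dx factor whenever we differentiate through y.

Set F(x, y) = (left side) − (right side), so the curve is F = 0. Differentiating each term of F:
  d/dx[x^2] = 2x
  d/dx[-6xy] = -6x·y' - 6y
  d/dx[y^2] = 2y·y'

Collecting, the y'-free part is the partial derivative in x and the y' coefficient is the partial derivative in y:
  ∂F/∂x = 2x - 6y
  ∂F/∂y = -6x + 2y

so d/dx[F(x, y(x))] = ∂F/∂x + (∂F/∂y)·y' = 0. Rearranging,
  dy/dx = -(∂F/∂x)/(∂F/∂y) = -(2x - 6y)/(-6x + 2y) = (x - 3y)/(3x - y)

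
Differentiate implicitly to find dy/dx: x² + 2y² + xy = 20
Take d/dx of both sides. Since y is implicitly a function of x, the chain rule attaches a y' = dy/dx factor whenever we differentiate through y.

Set F(x, y) = (left side) − (right side), so the curve is F = 0. Differentiating each term of F:
  d/dx[x^2] = 2x
  d/dx[xy] = x·y' + y
  d/dx[2y^2] = 4y·y'
  d/dx[-20] = 0

Collecting, the y'-free part is the partial derivative in x and the y' coefficient is the partial derivative in y:
  ∂F/∂x = 2x + y
  ∂F/∂y = x + 4y

so d/dx[F(x, y(x))] = ∂F/∂x + (∂F/∂y)·y' = 0. Rearranging,
  dy/dx = -(∂F/∂x)/(∂F/∂y) = -(2x + y)/(x + 4y) = (-2x - y)/(x + 4y)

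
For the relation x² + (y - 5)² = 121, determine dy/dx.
Take d/dx of both sides. Since y is implicitly a function of x, the chain rule attaches a y' = dy/dx factor whenever we differentiate through y.

Set F(x, y) = (left side) − (right side), so the curve is F = 0. Differentiating each term of F:
  d/dx[x^2] = 2x
  d/dx[(y - 5)^2] = 2·y'(y - 5)
  d/dx[-121] = 0

Collecting, the y'-free part is the partial derivative in x and the y' coefficient is the partial derivative in y:
  ∂F/∂x = 2x
  ∂F/∂y = 2y - 10

so d/dx[F(x, y(x))] = ∂F/∂x + (∂F/∂y)·y' = 0. Rearranging,
  dy/dx = -(∂F/∂x)/(∂F/∂y) = -(2x)/(2y - 10) = -x/(y - 5)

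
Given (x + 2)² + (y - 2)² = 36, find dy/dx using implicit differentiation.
Take d/dx of both sides. Since y is implicitly a function of x, the chain rule attaches a y' = dy/dx factor whenever we differentiate through y.

Set F(x, y) = (left side) − (right side), so the curve is F = 0. Differentiating each term of F:
  d/dx[(x + 2)^2] = 2x + 4
  d/dx[(y - 2)^2] = 2·y'(y - 2)
  d/dx[-36] = 0

Collecting, the y'-free part is the partial derivative in x and the y' coefficient is the partial derivative in y:
  ∂F/∂x = 2x + 4
  ∂F/∂y = 2y - 4

so d/dx[F(x, y(x))] = ∂F/∂x + (∂F/∂y)·y' = 0. Rearranging,
  dy/dx = -(∂F/∂x)/(∂F/∂y) = -(2x + 4)/(2y - 4) = (-x - 2)/(y - 2)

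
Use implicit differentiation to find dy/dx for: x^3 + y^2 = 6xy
Differentiate both sides with respect to x, treating y as y(x). By the chain rule, any term containing y contributes a factor of y' = dy/dx when we differentiate it.

Move every term to one side and write the relation as F(x, y) = 0. Term by term,
  d/dx[x^3] = 3x^2
  d/dx[-6xy] = -6x·y' - 6y
  d/dx[y^2] = 2y·y'

The pieces without y' make up ∂F/∂x and the coefficient of y' is ∂F/∂y:
  ∂F/∂x = 3x^2 - 6y,
  ∂F/∂y = -6x + 2y.

Since d/dx[F] = ∂F/∂x + (∂F/∂y)·y' = 0, solve for y':
  (∂F/∂y)·y' = -∂F/∂x
  dy/dx = -(∂F/∂x)/(∂F/∂y) = -(3x^2 - 6y)/(-6x + 2y) = 3(x^2 - 2y)/(2(3x - y))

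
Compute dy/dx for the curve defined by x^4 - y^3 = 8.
Take d/dx of both sides. Since y is implicitly a function of x, the chain rule attaches a y' = dy/dx factor whenever we differentiate through y.

Set F(x, y) = (left side) − (right side), so the curve is F = 0. Differentiating each term of F:
  d/dx[x^4] = 4x^3
  d/dx[-y^3] = -3y^2·y'
  d/dx[-8] = 0

Collecting, the y'-free part is the partial derivative in x and the y' coefficient is the partial derivative in y:
  ∂F/∂x = 4x^3
  ∂F/∂y = -3y^2

so d/dx[F(x, y(x))] = ∂F/∂x + (∂F/∂y)·y' = 0. Rearranging,
  dy/dx = -(∂F/∂x)/(∂F/∂y) = -(4x^3)/(-3y^2) = 4x^3/(3y^2)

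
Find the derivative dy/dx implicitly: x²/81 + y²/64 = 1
Differentiate both sides with respect to x, treating y as y(x). By the chain rule, any term containing y contributes a factor of y' = dy/dx when we differentiate it.

Move every term to one side and write the relation as F(x, y) = 0. Term by term,
  d/dx[x^2/81] = 2x/81
  d/dx[y^2/64] = y·y'/32
  d/dx[-1] = 0

The pieces without y' make up ∂F/∂x and the coefficient of y' is ∂F/∂y:
  ∂F/∂x = 2x/81,
  ∂F/∂y = y/32.

Since d/dx[F] = ∂F/∂x + (∂F/∂y)·y' = 0, solve for y':
  (∂F/∂y)·y' = -∂F/∂x
  dy/dx = -(∂F/∂x)/(∂F/∂y) = -(2x/81)/(y/32) = -64x/(81y)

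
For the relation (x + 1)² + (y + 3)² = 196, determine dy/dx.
Differentiate the relation implicitly: treat y = y(x) and apply the chain rule, so every y-derivative picks up a y' = dy/dx factor.

With everything moved to the left-hand side, differentiate term by term:
  d/dx[(x + 1)^2] = 2x + 2
  d/dx[(y + 3)^2] = 2·y'(y + 3)
  d/dx[-196] = 0

Separating the contributions that come from x directly and those that come through y:
  without y':      2x + 2
  multiplying y':  2y + 6

so (2x + 2) + (2y + 6)·y' = 0, and therefore
  dy/dx = -(2x + 2)/(2y + 6) = (-x - 1)/(y + 3)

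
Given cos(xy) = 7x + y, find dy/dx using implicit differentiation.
Differentiate the relation implicitly: treat y = y(x) and apply the chain rule, so every y-derivative picks up a y' = dy/dx factor.

With everything moved to the left-hand side, differentiate term by term:
  d/dx[-7x] = -7
  d/dx[-y] = -y'
  d/dx[cos(xy)] = -(x·y' + y)·sin(xy)

Separating the contributions that come from x directly and those that come through y:
  without y':      -y·sin(xy) - 7
  multiplying y':  -x·sin(xy) - 1

so (-y·sin(xy) - 7) + (-x·sin(xy) - 1)·y' = 0, and therefore
  dy/dx = -(-y·sin(xy) - 7)/(-x·sin(xy) - 1) = -(y·sin(xy) + 7)/(x·sin(xy) + 1)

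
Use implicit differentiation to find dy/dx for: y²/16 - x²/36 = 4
Differentiate the relation implicitly: treat y = y(x) and apply the chain rule, so every y-derivative picks up a y' = dy/dx factor.

With everything moved to the left-hand side, differentiate term by term:
  d/dx[-x^2/36] = -x/18
  d/dx[y^2/16] = y·y'/8
  d/dx[-4] = 0

Separating the contributions that come from x directly and those that come through y:
  without y':      -x/18
  multiplying y':  y/8

so (-x/18) + (y/8)·y' = 0, and therefore
  dy/dx = -(-x/18)/(y/8) = 4x/(9y)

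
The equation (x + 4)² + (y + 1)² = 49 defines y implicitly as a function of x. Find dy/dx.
Apply d/dx to both sides, remembering that y depends on x. Each occurrence of y therefore brings in a y' = dy/dx via the chain rule.

With F(x, y) equal to the left-hand side minus the right, differentiate F term by term:
  d/dx[(x + 4)^2] = 2x + 8
  d/dx[(y + 1)^2] = 2·y'(y + 1)
  d/dx[-49] = 0
Adding these up, d/dx[F] = 0 becomes
  (2x + 8) + (2y + 2)·y' = 0,
so isolating y',
  dy/dx = -(2x + 8)/(2y + 2) = (-x - 4)/(y + 1)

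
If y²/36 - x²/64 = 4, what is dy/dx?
Take d/dx of both sides. Since y is implicitly a function of x, the chain rule attaches a y' = dy/dx factor whenever we differentiate through y.

Set F(x, y) = (left side) − (right side), so the curve is F = 0. Differentiating each term of F:
  d/dx[-x^2/64] = -x/32
  d/dx[y^2/36] = y·y'/18
  d/dx[-4] = 0

Collecting, the y'-free part is the partial derivative in x and the y' coefficient is the partial derivative in y:
  ∂F/∂x = -x/32
  ∂F/∂y = y/18

so d/dx[F(x, y(x))] = ∂F/∂x + (∂F/∂y)·y' = 0. Rearranging,
  dy/dx = -(∂F/∂x)/(∂F/∂y) = -(-x/32)/(y/18) = 9x/(16y)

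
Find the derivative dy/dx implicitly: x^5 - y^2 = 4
Apply d/dx to both sides, remembering that y depends on x. Each occurrence of y therefore brings in a y' = dy/dx via the chain rule.

With F(x, y) equal to the left-hand side minus the right, differentiate F term by term:
  d/dx[x^5] = 5x^4
  d/dx[-y^2] = -2y·y'
  d/dx[-4] = 0
Adding these up, d/dx[F] = 0 becomes
  (5x^4) + (-2y)·y' = 0,
so isolating y',
  dy/dx = -(5x^4)/(-2y) = 5x^4/(2y)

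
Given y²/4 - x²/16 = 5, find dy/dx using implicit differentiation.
Differentiate the relation implicitly: treat y = y(x) and apply the chain rule, so every y-derivative picks up a y' = dy/dx factor.

With everything moved to the left-hand side, differentiate term by term:
  d/dx[-x^2/16] = -x/8
  d/dx[y^2/4] = y·y'/2
  d/dx[-5] = 0

Separating the contributions that come from x directly and those that come through y:
  without y':      -x/8
  multiplying y':  y/2

so (-x/8) + (y/2)·y' = 0, and therefore
  dy/dx = -(-x/8)/(y/2) = x/(4y)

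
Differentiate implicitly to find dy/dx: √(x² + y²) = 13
Apply d/dx to both sides, remembering that y depends on x. Each occurrence of y therefore brings in a y' = dy/dx via the chain rule.

With F(x, y) equal to the left-hand side minus the right, differentiate F term by term:
  d/dx[√(x^2 + y^2)] = (x + y·y')/√(x^2 + y^2)
  d/dx[-13] = 0
Adding these up, d/dx[F] = 0 becomes
  (x/√(x^2 + y^2)) + (y/√(x^2 + y^2))·y' = 0,
so isolating y',
  dy/dx = -(x/√(x^2 + y^2))/(y/√(x^2 + y^2)) = -x/y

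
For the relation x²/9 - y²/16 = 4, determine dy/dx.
Differentiate both sides with respect to x, treating y as y(x). By the chain rule, any term containing y contributes a factor of y' = dy/dx when we differentiate it.

Move every term to one side and write the relation as F(x, y) = 0. Term by term,
  d/dx[x^2/9] = 2x/9
  d/dx[-y^2/16] = -y·y'/8
  d/dx[-4] = 0

The pieces without y' make up ∂F/∂x and the coefficient of y' is ∂F/∂y:
  ∂F/∂x = 2x/9,
  ∂F/∂y = -y/8.

Since d/dx[F] = ∂F/∂x + (∂F/∂y)·y' = 0, solve for y':
  (∂F/∂y)·y' = -∂F/∂x
  dy/dx = -(∂F/∂x)/(∂F/∂y) = -(2x/9)/(-y/8) = 16x/(9y)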